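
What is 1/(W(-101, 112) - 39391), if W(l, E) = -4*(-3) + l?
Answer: -1/39480 ≈ -2.5329e-5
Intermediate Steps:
W(l, E) = 12 + l
1/(W(-101, 112) - 39391) = 1/((12 - 101) - 39391) = 1/(-89 - 39391) = 1/(-39480) = -1/39480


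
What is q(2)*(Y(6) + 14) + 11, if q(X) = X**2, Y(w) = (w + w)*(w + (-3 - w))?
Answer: -77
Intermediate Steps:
Y(w) = -6*w (Y(w) = (2*w)*(-3) = -6*w)
q(2)*(Y(6) + 14) + 11 = 2**2*(-6*6 + 14) + 11 = 4*(-36 + 14) + 11 = 4*(-22) + 11 = -88 + 11 = -77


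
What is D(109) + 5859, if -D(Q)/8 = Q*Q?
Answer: -89189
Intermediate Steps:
D(Q) = -8*Q² (D(Q) = -8*Q*Q = -8*Q²)
D(109) + 5859 = -8*109² + 5859 = -8*11881 + 5859 = -95048 + 5859 = -89189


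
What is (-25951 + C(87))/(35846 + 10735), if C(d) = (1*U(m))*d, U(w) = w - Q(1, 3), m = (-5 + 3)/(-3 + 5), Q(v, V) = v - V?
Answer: -25864/46581 ≈ -0.55525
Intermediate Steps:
m = -1 (m = -2/2 = -2*1/2 = -1)
U(w) = 2 + w (U(w) = w - (1 - 1*3) = w - (1 - 3) = w - 1*(-2) = w + 2 = 2 + w)
C(d) = d (C(d) = (1*(2 - 1))*d = (1*1)*d = 1*d = d)
(-25951 + C(87))/(35846 + 10735) = (-25951 + 87)/(35846 + 10735) = -25864/46581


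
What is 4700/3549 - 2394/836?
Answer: -120187/78078 ≈ -1.5393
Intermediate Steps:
4700/3549 - 2394/836 = 4700*(1/3549) - 2394*1/836 = 4700/3549 - 63/22 = -120187/78078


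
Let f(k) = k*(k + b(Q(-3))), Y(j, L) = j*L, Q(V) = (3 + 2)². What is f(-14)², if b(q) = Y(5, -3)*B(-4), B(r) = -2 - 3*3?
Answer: 4468996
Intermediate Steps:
Q(V) = 25 (Q(V) = 5² = 25)
B(r) = -11 (B(r) = -2 - 9 = -11)
Y(j, L) = L*j
b(q) = 165 (b(q) = -3*5*(-11) = -15*(-11) = 165)
f(k) = k*(165 + k) (f(k) = k*(k + 165) = k*(165 + k))
f(-14)² = (-14*(165 - 14))² = (-14*151)² = (-2114)² = 4468996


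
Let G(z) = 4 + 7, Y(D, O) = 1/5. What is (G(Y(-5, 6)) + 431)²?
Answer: 195364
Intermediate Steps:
Y(D, O) = ⅕
G(z) = 11
(G(Y(-5, 6)) + 431)² = (11 + 431)² = 442² = 195364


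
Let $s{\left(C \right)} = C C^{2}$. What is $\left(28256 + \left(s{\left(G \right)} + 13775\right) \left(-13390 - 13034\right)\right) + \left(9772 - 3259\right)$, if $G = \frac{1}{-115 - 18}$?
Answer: $- \frac{856255954349923}{2352637} \approx -3.6396 \cdot 10^{8}$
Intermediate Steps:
$G = - \frac{1}{133}$ ($G = \frac{1}{-133} = - \frac{1}{133} \approx -0.0075188$)
$s{\left(C \right)} = C^{3}$
$\left(28256 + \left(s{\left(G \right)} + 13775\right) \left(-13390 - 13034\right)\right) + \left(9772 - 3259\right) = \left(28256 + \left(\left(- \frac{1}{133}\right)^{3} + 13775\right) \left(-13390 - 13034\right)\right) + \left(9772 - 3259\right) = \left(28256 + \left(- \frac{1}{2352637} + 13775\right) \left(-26424\right)\right) + \left(9772 - 3259\right) = \left(28256 + \frac{32407574674}{2352637} \left(-26424\right)\right) + 6513 = \left(28256 - \frac{856337753185776}{2352637}\right) + 6513 = - \frac{856271277074704}{2352637} + 6513 = - \frac{856255954349923}{2352637}$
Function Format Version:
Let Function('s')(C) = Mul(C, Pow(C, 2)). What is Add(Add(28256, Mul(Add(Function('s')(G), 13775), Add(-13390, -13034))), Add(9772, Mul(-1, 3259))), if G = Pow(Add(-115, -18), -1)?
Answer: Rational(-856255954349923, 2352637) ≈ -3.6396e+8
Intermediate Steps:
G = Rational(-1, 133) (G = Pow(-133, -1) = Rational(-1, 133) ≈ -0.0075188)
Function('s')(C) = Pow(C, 3)
Add(Add(28256, Mul(Add(Function('s')(G), 13775), Add(-13390, -13034))), Add(9772, Mul(-1, 3259))) = Add(Add(28256, Mul(Add(Pow(Rational(-1, 133), 3), 13775), Add(-13390, -13034))), Add(9772, Mul(-1, 3259))) = Add(Add(28256, Mul(Add(Rational(-1, 2352637), 13775), -26424)), Add(9772, -3259)) = Add(Add(28256, Mul(Rational(32407574674, 2352637), -26424)), 6513) = Add(Add(28256, Rational(-856337753185776, 2352637)), 6513) = Add(Rational(-856271277074704, 2352637), 6513) = Rational(-856255954349923, 2352637)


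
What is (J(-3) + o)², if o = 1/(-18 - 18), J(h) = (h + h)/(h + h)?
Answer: 1225/1296 ≈ 0.94522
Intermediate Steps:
J(h) = 1 (J(h) = (2*h)/((2*h)) = (2*h)*(1/(2*h)) = 1)
o = -1/36 (o = 1/(-36) = -1/36 ≈ -0.027778)
(J(-3) + o)² = (1 - 1/36)² = (35/36)² = 1225/1296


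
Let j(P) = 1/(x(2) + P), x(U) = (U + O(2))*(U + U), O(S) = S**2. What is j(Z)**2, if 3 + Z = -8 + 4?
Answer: 1/289 ≈ 0.0034602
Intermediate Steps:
x(U) = 2*U*(4 + U) (x(U) = (U + 2**2)*(U + U) = (U + 4)*(2*U) = (4 + U)*(2*U) = 2*U*(4 + U))
Z = -7 (Z = -3 + (-8 + 4) = -3 - 4 = -7)
j(P) = 1/(24 + P) (j(P) = 1/(2*2*(4 + 2) + P) = 1/(2*2*6 + P) = 1/(24 + P))
j(Z)**2 = (1/(24 - 7))**2 = (1/17)**2 = 1/289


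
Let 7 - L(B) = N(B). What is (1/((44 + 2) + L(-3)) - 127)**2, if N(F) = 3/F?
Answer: 47018449/2916 ≈ 16124.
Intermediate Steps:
L(B) = 7 - 3/B
(1/((44 + 2) + L(-3)) - 127)**2 = (1/((44 + 2) + (7 - 3/(-3))) - 127)**2 = (1/(46 + (7 - 3*(-1/3))) - 127)**2 = (1/(46 + (7 + 1)) - 127)**2 = (1/(46 + 8) - 127)**2 = (1/54 - 127)**2 = (-6857/54)**2 = 47018449/2916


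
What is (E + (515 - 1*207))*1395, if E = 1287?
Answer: 2225025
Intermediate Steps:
(E + (515 - 1*207))*1395 = (1287 + (515 - 1*207))*1395 = (1287 + (515 - 207))*1395 = (1287 + 308)*1395 = 1595*1395 = 2225025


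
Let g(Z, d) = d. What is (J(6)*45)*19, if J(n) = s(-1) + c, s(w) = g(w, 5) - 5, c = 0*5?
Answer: 0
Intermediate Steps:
c = 0
s(w) = 0 (s(w) = 5 - 5 = 0)
J(n) = 0 (J(n) = 0 + 0 = 0)
(J(6)*45)*19 = (0*45)*19 = 0*19 = 0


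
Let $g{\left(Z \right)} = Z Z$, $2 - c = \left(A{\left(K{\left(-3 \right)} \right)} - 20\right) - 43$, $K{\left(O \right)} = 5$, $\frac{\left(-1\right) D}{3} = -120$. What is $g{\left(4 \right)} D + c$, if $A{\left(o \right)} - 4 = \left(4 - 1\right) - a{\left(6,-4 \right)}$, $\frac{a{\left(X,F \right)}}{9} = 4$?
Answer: $5854$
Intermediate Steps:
$a{\left(X,F \right)} = 36$ ($a{\left(X,F \right)} = 9 \cdot 4 = 36$)
$D = 360$ ($D = \left(-3\right) \left(-120\right) = 360$)
$A{\left(o \right)} = -29$ ($A{\left(o \right)} = 4 + \left(\left(4 - 1\right) - 36\right) = 4 + \left(3 - 36\right) = 4 - 33 = -29$)
$c = 94$ ($c = 2 - \left(\left(-29 - 20\right) - 43\right) = 2 - \left(-49 - 43\right) = 2 - -92 = 2 + 92 = 94$)
$g{\left(Z \right)} = Z^{2}$
$g{\left(4 \right)} D + c = 4^{2} \cdot 360 + 94 = 16 \cdot 360 + 94 = 5760 + 94 = 5854$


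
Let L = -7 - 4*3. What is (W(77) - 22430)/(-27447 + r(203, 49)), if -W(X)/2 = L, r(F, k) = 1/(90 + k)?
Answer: 778122/953783 ≈ 0.81583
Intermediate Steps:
L = -19 (L = -7 - 12 = -19)
W(X) = 38 (W(X) = -2*(-19) = 38)
(W(77) - 22430)/(-27447 + r(203, 49)) = (38 - 22430)/(-27447 + 1/(90 + 49)) = -22392/(-27447 + 1/139) = -22392/(-3815132/139) = -22392*(-139/3815132) = 778122/953783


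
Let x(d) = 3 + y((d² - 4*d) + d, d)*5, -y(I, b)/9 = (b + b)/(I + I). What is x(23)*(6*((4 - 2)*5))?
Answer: 45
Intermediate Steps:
y(I, b) = -9*b/I (y(I, b) = -9*(b + b)/(I + I) = -9*2*b/(2*I) = -9*2*b*1/(2*I) = -9*b/I)
x(d) = 3 - 45*d/(d² - 3*d) (x(d) = 3 - 9*d/((d² - 4*d) + d)*5 = 3 - 9*d/(d² - 3*d)*5 = 3 - 45*d/(d² - 3*d))
x(23)*(6*((4 - 2)*5)) = (3*(-18 + 23)/(-3 + 23))*(6*((4 - 2)*5)) = (3*5/20)*(6*(2*5)) = (3*(1/20)*5)*(6*10) = (¾)*60 = 45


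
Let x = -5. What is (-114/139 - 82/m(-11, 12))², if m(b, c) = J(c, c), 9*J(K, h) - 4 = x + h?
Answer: 10781914896/2337841 ≈ 4611.9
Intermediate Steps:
J(K, h) = -⅑ + h/9 (J(K, h) = 4/9 + (-5 + h)/9 = 4/9 + (-5/9 + h/9) = -⅑ + h/9)
m(b, c) = -⅑ + c/9
(-114/139 - 82/m(-11, 12))² = (-114/139 - 82/(-⅑ + (⅑)*12))² = (-114*1/139 - 82/(-⅑ + 4/3))² = (-114/139 - 82/11/9)² = (-114/139 - 82*9/11)² = (-114/139 - 738/11)² = (-103836/1529)² = 10781914896/2337841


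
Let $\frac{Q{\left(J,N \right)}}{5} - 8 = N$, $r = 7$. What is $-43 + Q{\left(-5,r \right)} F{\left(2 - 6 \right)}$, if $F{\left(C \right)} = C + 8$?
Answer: $257$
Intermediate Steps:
$Q{\left(J,N \right)} = 40 + 5 N$
$F{\left(C \right)} = 8 + C$
$-43 + Q{\left(-5,r \right)} F{\left(2 - 6 \right)} = -43 + \left(40 + 5 \cdot 7\right) \left(8 + \left(2 - 6\right)\right) = -43 + \left(40 + 35\right) \left(8 + \left(2 - 6\right)\right) = -43 + 75 \left(8 - 4\right) = -43 + 75 \cdot 4 = -43 + 300 = 257$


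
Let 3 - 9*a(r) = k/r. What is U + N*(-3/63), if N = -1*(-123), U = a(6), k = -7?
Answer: -2039/378 ≈ -5.3942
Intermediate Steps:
a(r) = 1/3 + 7/(9*r) (a(r) = 1/3 - (-7)/(9*r) = 1/3 + 7/(9*r))
U = 25/54 (U = (1/9)*(7 + 3*6)/6 = (1/9)*(1/6)*(7 + 18) = (1/9)*(1/6)*25 = 25/54 ≈ 0.46296)
N = 123
U + N*(-3/63) = 25/54 + 123*(-3/63) = 25/54 + 123*(-3*1/63) = 25/54 + 123*(-1/21) = 25/54 - 41/7 = -2039/378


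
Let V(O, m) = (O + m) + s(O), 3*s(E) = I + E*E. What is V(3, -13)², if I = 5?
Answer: 256/9 ≈ 28.444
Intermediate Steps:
s(E) = 5/3 + E²/3 (s(E) = (5 + E*E)/3 = (5 + E²)/3 = 5/3 + E²/3)
V(O, m) = 5/3 + O + m + O²/3 (V(O, m) = (O + m) + (5/3 + O²/3) = 5/3 + O + m + O²/3)
V(3, -13)² = (5/3 + 3 - 13 + (⅓)*3²)² = (5/3 + 3 - 13 + (⅓)*9)² = (5/3 + 3 - 13 + 3)² = (-16/3)² = 256/9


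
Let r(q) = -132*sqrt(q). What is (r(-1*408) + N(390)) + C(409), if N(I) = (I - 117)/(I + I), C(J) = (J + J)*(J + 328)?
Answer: 12057327/20 - 264*I*sqrt(102) ≈ 6.0287e+5 - 2666.3*I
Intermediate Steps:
C(J) = 2*J*(328 + J) (C(J) = (2*J)*(328 + J) = 2*J*(328 + J))
N(I) = (-117 + I)/(2*I) (N(I) = (-117 + I)/((2*I)) = (-117 + I)*(1/(2*I)) = (-117 + I)/(2*I))
(r(-1*408) + N(390)) + C(409) = (-132*2*I*sqrt(102) + (1/2)*(-117 + 390)/390) + 2*409*(328 + 409) = (-264*I*sqrt(102) + (1/2)*(1/390)*273) + 2*409*737 = (-264*I*sqrt(102) + 7/20) + 602866 = (7/20 - 264*I*sqrt(102)) + 602866 = 12057327/20 - 264*I*sqrt(102)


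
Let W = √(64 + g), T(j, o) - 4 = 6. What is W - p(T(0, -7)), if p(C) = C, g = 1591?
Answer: -10 + √1655 ≈ 30.682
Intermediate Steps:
T(j, o) = 10 (T(j, o) = 4 + 6 = 10)
W = √1655 (W = √(64 + 1591) = √1655 ≈ 40.682)
W - p(T(0, -7)) = √1655 - 1*10 = √1655 - 10 = -10 + √1655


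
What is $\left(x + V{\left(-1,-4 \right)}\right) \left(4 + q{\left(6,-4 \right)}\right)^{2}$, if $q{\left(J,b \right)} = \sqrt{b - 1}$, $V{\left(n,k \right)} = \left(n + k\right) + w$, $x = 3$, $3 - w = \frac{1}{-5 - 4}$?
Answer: $\frac{110}{9} + \frac{80 i \sqrt{5}}{9} \approx 12.222 + 19.876 i$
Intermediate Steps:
$w = \frac{28}{9}$ ($w = 3 - \frac{1}{-5 - 4} = 3 - \frac{1}{-9} = 3 - - \frac{1}{9} = 3 + \frac{1}{9} = \frac{28}{9} \approx 3.1111$)
$V{\left(n,k \right)} = \frac{28}{9} + k + n$ ($V{\left(n,k \right)} = \left(n + k\right) + \frac{28}{9} = \left(k + n\right) + \frac{28}{9} = \frac{28}{9} + k + n$)
$q{\left(J,b \right)} = \sqrt{-1 + b}$
$\left(x + V{\left(-1,-4 \right)}\right) \left(4 + q{\left(6,-4 \right)}\right)^{2} = \left(3 - \frac{17}{9}\right) \left(4 + \sqrt{-1 - 4}\right)^{2} = \left(3 - \frac{17}{9}\right) \left(4 + \sqrt{-5}\right)^{2} = \frac{10 \left(4 + i \sqrt{5}\right)^{2}}{9}$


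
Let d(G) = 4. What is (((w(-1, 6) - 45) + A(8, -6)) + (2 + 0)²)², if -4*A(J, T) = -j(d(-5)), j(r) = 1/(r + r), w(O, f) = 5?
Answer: 1324801/1024 ≈ 1293.8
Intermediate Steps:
j(r) = 1/(2*r)
A(J, T) = 1/32 (A(J, T) = -(-1)*(½)/4/4 = -(-1)*(½)*(¼)/4 = -(-1)/(4*8) = -¼*(-⅛) = 1/32)
(((w(-1, 6) - 45) + A(8, -6)) + (2 + 0)²)² = (((5 - 45) + 1/32) + (2 + 0)²)² = ((-40 + 1/32) + 2²)² = (-1279/32 + 4)² = (-1151/32)² = 1324801/1024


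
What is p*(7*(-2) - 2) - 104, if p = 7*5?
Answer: -664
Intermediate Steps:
p = 35
p*(7*(-2) - 2) - 104 = 35*(7*(-2) - 2) - 104 = 35*(-14 - 2) - 104 = 35*(-16) - 104 = -560 - 104 = -664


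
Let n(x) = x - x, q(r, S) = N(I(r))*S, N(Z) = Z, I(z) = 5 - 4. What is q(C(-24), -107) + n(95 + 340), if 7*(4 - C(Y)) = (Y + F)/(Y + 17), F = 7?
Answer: -107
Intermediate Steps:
I(z) = 1
C(Y) = 4 - (7 + Y)/(7*(17 + Y)) (C(Y) = 4 - (Y + 7)/(7*(Y + 17)) = 4 - (7 + Y)/(7*(17 + Y)))
q(r, S) = S (q(r, S) = 1*S = S)
n(x) = 0
q(C(-24), -107) + n(95 + 340) = -107 + 0 = -107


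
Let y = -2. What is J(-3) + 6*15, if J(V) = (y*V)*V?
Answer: 72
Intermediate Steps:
J(V) = -2*V² (J(V) = (-2*V)*V = -2*V²)
J(-3) + 6*15 = -2*(-3)² + 6*15 = -2*9 + 90 = -18 + 90 = 72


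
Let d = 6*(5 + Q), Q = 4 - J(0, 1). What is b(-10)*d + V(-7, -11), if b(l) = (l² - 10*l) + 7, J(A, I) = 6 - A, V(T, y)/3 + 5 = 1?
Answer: 3714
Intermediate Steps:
V(T, y) = -12 (V(T, y) = -15 + 3*1 = -15 + 3 = -12)
Q = -2 (Q = 4 - (6 - 1*0) = 4 - (6 + 0) = 4 - 1*6 = 4 - 6 = -2)
d = 18 (d = 6*(5 - 2) = 6*3 = 18)
b(l) = 7 + l² - 10*l
b(-10)*d + V(-7, -11) = (7 + (-10)² - 10*(-10))*18 - 12 = (7 + 100 + 100)*18 - 12 = 207*18 - 12 = 3726 - 12 = 3714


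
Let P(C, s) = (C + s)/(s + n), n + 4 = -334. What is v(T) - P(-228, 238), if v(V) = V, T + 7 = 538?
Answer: 5311/10 ≈ 531.10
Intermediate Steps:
T = 531 (T = -7 + 538 = 531)
n = -338 (n = -4 - 334 = -338)
P(C, s) = (C + s)/(-338 + s) (P(C, s) = (C + s)/(s - 338) = (C + s)/(-338 + s))
v(T) - P(-228, 238) = 531 - (-228 + 238)/(-338 + 238) = 531 - 10/(-100) = 531 - (-1)*10/100 = 531 - 1*(-⅒) = 531 + ⅒ = 5311/10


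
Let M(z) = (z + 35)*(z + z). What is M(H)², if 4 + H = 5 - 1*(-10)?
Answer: 1024144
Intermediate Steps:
H = 11 (H = -4 + (5 - 1*(-10)) = -4 + (5 + 10) = -4 + 15 = 11)
M(z) = 2*z*(35 + z) (M(z) = (35 + z)*(2*z) = 2*z*(35 + z))
M(H)² = (2*11*(35 + 11))² = (2*11*46)² = 1012² = 1024144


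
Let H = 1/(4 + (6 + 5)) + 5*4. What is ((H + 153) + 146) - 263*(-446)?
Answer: 1764256/15 ≈ 1.1762e+5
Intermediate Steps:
H = 301/15 (H = 1/(4 + 11) + 20 = 1/15 + 20 = 301/15 ≈ 20.067)
((H + 153) + 146) - 263*(-446) = ((301/15 + 153) + 146) - 263*(-446) = (2596/15 + 146) + 117298 = 4786/15 + 117298 = 1764256/15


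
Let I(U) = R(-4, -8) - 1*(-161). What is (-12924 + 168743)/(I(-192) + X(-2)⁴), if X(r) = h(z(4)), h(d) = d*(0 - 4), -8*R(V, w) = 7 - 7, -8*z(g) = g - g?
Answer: 155819/161 ≈ 967.82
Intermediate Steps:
z(g) = 0 (z(g) = -(g - g)/8 = -⅛*0 = 0)
R(V, w) = 0 (R(V, w) = -(7 - 7)/8 = -⅛*0 = 0)
I(U) = 161 (I(U) = 0 - 1*(-161) = 0 + 161 = 161)
h(d) = -4*d (h(d) = d*(-4) = -4*d)
X(r) = 0 (X(r) = -4*0 = 0)
(-12924 + 168743)/(I(-192) + X(-2)⁴) = (-12924 + 168743)/(161 + 0⁴) = 155819/(161 + 0) = 155819/161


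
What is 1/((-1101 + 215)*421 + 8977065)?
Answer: 1/8604059 ≈ 1.1622e-7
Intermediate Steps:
1/((-1101 + 215)*421 + 8977065) = 1/(-886*421 + 8977065) = 1/(-373006 + 8977065) = 1/8604059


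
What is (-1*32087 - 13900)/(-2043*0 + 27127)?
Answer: -45987/27127 ≈ -1.6952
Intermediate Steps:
(-1*32087 - 13900)/(-2043*0 + 27127) = (-32087 - 13900)/(0 + 27127) = -45987/27127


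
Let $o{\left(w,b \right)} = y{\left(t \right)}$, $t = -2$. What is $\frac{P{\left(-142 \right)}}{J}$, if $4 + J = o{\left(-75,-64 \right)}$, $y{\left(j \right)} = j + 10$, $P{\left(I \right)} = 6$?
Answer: $\frac{3}{2} \approx 1.5$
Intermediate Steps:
$y{\left(j \right)} = 10 + j$
$o{\left(w,b \right)} = 8$ ($o{\left(w,b \right)} = 10 - 2 = 8$)
$J = 4$ ($J = -4 + 8 = 4$)
$\frac{P{\left(-142 \right)}}{J} = \frac{6}{4} = 6 \cdot \frac{1}{4} = \frac{3}{2}$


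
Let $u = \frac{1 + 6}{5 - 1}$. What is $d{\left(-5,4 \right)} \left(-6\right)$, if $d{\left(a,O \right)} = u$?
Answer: $- \frac{21}{2} \approx -10.5$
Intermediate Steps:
$u = \frac{7}{4} \approx 1.75$
$d{\left(a,O \right)} = \frac{7}{4}$
$d{\left(-5,4 \right)} \left(-6\right) = \frac{7}{4} \left(-6\right) = - \frac{21}{2}$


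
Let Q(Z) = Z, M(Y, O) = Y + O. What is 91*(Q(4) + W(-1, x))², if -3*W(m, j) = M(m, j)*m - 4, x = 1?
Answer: 23296/9 ≈ 2588.4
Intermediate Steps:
M(Y, O) = O + Y
W(m, j) = 4/3 - m*(j + m)/3 (W(m, j) = -((j + m)*m - 4)/3 = -(m*(j + m) - 4)/3 = -(-4 + m*(j + m))/3 = 4/3 - m*(j + m)/3)
91*(Q(4) + W(-1, x))² = 91*(4 + (4/3 - ⅓*(-1)*(1 - 1)))² = 91*(4 + (4/3 - ⅓*(-1)*0))² = 91*(4 + (4/3 + 0))² = 91*(4 + 4/3)² = 91*(16/3)² = 91*(256/9) = 23296/9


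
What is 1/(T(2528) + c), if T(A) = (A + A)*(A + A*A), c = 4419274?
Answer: 1/32329004746 ≈ 3.0932e-11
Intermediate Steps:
T(A) = 2*A*(A + A²) (T(A) = (2*A)*(A + A²) = 2*A*(A + A²))
1/(T(2528) + c) = 1/(2*2528²*(1 + 2528) + 4419274) = 1/(2*6390784*2529 + 4419274) = 1/(32324585472 + 4419274) = 1/32329004746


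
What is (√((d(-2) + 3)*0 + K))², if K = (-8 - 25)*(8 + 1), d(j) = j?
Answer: -297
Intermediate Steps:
K = -297 (K = -33*9 = -297)
(√((d(-2) + 3)*0 + K))² = (√((-2 + 3)*0 - 297))² = (√(1*0 - 297))² = (√(0 - 297))² = (√(-297))² = (3*I*√33)² = -297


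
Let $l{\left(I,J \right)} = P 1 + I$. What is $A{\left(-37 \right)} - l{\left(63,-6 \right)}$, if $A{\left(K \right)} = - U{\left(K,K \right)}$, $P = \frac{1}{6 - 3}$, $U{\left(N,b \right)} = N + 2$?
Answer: $- \frac{85}{3} \approx -28.333$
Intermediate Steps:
$U{\left(N,b \right)} = 2 + N$
$P = \frac{1}{3} \approx 0.33333$
$l{\left(I,J \right)} = \frac{1}{3} + I$ ($l{\left(I,J \right)} = \frac{1}{3} \cdot 1 + I = \frac{1}{3} + I$)
$A{\left(K \right)} = -2 - K$ ($A{\left(K \right)} = - (2 + K) = -2 - K$)
$A{\left(-37 \right)} - l{\left(63,-6 \right)} = \left(-2 - -37\right) - \left(\frac{1}{3} + 63\right) = \left(-2 + 37\right) - \frac{190}{3} = 35 - \frac{190}{3} = - \frac{85}{3}$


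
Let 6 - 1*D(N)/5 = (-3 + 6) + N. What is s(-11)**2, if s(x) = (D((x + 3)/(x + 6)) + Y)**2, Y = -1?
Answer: 1296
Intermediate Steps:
D(N) = 15 - 5*N (D(N) = 30 - 5*((-3 + 6) + N) = 30 - 5*(3 + N) = 30 + (-15 - 5*N) = 15 - 5*N)
s(x) = (14 - 5*(3 + x)/(6 + x))**2 (s(x) = ((15 - 5*(x + 3)/(x + 6)) - 1)**2 = ((15 - 5*(3 + x)/(6 + x)) - 1)**2 = (14 - 5*(3 + x)/(6 + x))**2)
s(-11)**2 = (9*(23 + 3*(-11))**2/(6 - 11)**2)**2 = (9*(23 - 33)**2/(-5)**2)**2 = (9*(1/25)*(-10)**2)**2 = (9*(1/25)*100)**2 = 36**2 = 1296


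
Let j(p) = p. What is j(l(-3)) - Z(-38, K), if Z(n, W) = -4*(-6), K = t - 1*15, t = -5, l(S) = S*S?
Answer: -15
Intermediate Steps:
l(S) = S²
K = -20 (K = -5 - 1*15 = -5 - 15 = -20)
Z(n, W) = 24
j(l(-3)) - Z(-38, K) = (-3)² - 1*24 = 9 - 24 = -15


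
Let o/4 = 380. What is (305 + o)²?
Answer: 3330625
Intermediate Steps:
o = 1520 (o = 4*380 = 1520)
(305 + o)² = (305 + 1520)² = 1825² = 3330625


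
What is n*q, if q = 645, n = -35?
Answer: -22575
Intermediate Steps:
n*q = -35*645 = -22575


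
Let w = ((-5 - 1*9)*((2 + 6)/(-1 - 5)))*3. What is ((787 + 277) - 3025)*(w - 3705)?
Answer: 7155689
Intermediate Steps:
w = 56 (w = ((-5 - 9)*(8/(-6)))*3 = -112*(-1)/6*3 = -14*(-4/3)*3 = (56/3)*3 = 56)
((787 + 277) - 3025)*(w - 3705) = ((787 + 277) - 3025)*(56 - 3705) = (1064 - 3025)*(-3649) = -1961*(-3649) = 7155689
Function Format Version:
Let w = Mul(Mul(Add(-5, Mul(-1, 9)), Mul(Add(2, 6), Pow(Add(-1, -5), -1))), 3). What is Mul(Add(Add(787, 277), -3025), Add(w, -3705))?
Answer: 7155689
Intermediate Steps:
w = 56 (w = Mul(Mul(Add(-5, -9), Mul(8, Pow(-6, -1))), 3) = Mul(Mul(-14, Mul(8, Rational(-1, 6))), 3) = Mul(Mul(-14, Rational(-4, 3)), 3) = Mul(Rational(56, 3), 3) = 56)
Mul(Add(Add(787, 277), -3025), Add(w, -3705)) = Mul(Add(Add(787, 277), -3025), Add(56, -3705)) = Mul(Add(1064, -3025), -3649) = Mul(-1961, -3649) = 7155689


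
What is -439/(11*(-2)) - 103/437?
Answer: 189577/9614 ≈ 19.719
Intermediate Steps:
-439/(11*(-2)) - 103/437 = -439/(-22) - 103*1/437 = -439*(-1/22) - 103/437 = 439/22 - 103/437 = 189577/9614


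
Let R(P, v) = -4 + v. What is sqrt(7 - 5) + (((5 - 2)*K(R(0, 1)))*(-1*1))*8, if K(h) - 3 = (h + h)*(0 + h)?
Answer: -504 + sqrt(2) ≈ -502.59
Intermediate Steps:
K(h) = 3 + 2*h**2 (K(h) = 3 + (h + h)*(0 + h) = 3 + (2*h)*h = 3 + 2*h**2)
sqrt(7 - 5) + (((5 - 2)*K(R(0, 1)))*(-1*1))*8 = sqrt(7 - 5) + (((5 - 2)*(3 + 2*(-4 + 1)**2))*(-1*1))*8 = sqrt(2) + ((3*(3 + 2*(-3)**2))*(-1))*8 = sqrt(2) + ((3*(3 + 2*9))*(-1))*8 = sqrt(2) + ((3*(3 + 18))*(-1))*8 = sqrt(2) + ((3*21)*(-1))*8 = sqrt(2) + (63*(-1))*8 = sqrt(2) - 63*8 = sqrt(2) - 504 = -504 + sqrt(2)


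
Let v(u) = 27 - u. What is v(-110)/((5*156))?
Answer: 137/780 ≈ 0.17564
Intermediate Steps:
v(-110)/((5*156)) = (27 - 1*(-110))/((5*156)) = (27 + 110)/780 = (1/780)*137 = 137/780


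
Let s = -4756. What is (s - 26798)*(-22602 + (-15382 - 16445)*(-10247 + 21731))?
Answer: 11533740193980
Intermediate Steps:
(s - 26798)*(-22602 + (-15382 - 16445)*(-10247 + 21731)) = (-4756 - 26798)*(-22602 + (-15382 - 16445)*(-10247 + 21731)) = -31554*(-22602 - 31827*11484) = -31554*(-22602 - 365501268) = -31554*(-365523870) = 11533740193980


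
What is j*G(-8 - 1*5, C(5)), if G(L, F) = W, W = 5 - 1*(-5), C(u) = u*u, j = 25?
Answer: 250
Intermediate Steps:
C(u) = u²
W = 10 (W = 5 + 5 = 10)
G(L, F) = 10
j*G(-8 - 1*5, C(5)) = 25*10 = 250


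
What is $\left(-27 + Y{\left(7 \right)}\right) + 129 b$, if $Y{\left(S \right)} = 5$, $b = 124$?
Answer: $15974$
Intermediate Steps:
$\left(-27 + Y{\left(7 \right)}\right) + 129 b = \left(-27 + 5\right) + 129 \cdot 124 = -22 + 15996 = 15974$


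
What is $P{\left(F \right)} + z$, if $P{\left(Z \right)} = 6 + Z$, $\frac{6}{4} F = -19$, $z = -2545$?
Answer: $- \frac{7655}{3} \approx -2551.7$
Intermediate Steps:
$F = - \frac{38}{3}$ ($F = \frac{2}{3} \left(-19\right) = - \frac{38}{3} \approx -12.667$)
$P{\left(F \right)} + z = \left(6 - \frac{38}{3}\right) - 2545 = - \frac{20}{3} - 2545 = - \frac{7655}{3}$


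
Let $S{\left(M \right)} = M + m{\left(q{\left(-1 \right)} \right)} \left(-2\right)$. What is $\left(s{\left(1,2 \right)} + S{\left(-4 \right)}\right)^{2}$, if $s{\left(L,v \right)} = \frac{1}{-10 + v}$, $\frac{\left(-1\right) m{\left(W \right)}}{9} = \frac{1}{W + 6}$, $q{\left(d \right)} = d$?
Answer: $\frac{441}{1600} \approx 0.27563$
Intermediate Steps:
$m{\left(W \right)} = - \frac{9}{6 + W}$ ($m{\left(W \right)} = - \frac{9}{W + 6} = - \frac{9}{6 + W}$)
$S{\left(M \right)} = \frac{18}{5} + M$ ($S{\left(M \right)} = M + - \frac{9}{6 - 1} \left(-2\right) = M + - \frac{9}{5} \left(-2\right) = M + \left(-9\right) \frac{1}{5} \left(-2\right) = M - - \frac{18}{5} = M + \frac{18}{5} = \frac{18}{5} + M$)
$\left(s{\left(1,2 \right)} + S{\left(-4 \right)}\right)^{2} = \left(\frac{1}{-10 + 2} + \left(\frac{18}{5} - 4\right)\right)^{2} = \left(\frac{1}{-8} - \frac{2}{5}\right)^{2} = \left(- \frac{1}{8} - \frac{2}{5}\right)^{2} = \left(- \frac{21}{40}\right)^{2} = \frac{441}{1600}$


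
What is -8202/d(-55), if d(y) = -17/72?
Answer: 590544/17 ≈ 34738.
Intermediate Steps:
d(y) = -17/72 (d(y) = -17*1/72 = -17/72)
-8202/d(-55) = -8202/(-17/72) = -8202*(-72/17) = 590544/17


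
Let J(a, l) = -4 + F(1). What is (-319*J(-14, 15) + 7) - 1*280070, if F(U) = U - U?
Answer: -278787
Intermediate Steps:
F(U) = 0
J(a, l) = -4 (J(a, l) = -4 + 0 = -4)
(-319*J(-14, 15) + 7) - 1*280070 = (-319*(-4) + 7) - 1*280070 = (1276 + 7) - 280070 = 1283 - 280070 = -278787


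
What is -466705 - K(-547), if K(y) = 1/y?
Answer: -255287634/547 ≈ -4.6671e+5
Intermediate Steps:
-466705 - K(-547) = -466705 - 1/(-547) = -466705 - 1*(-1/547) = -466705 + 1/547 = -255287634/547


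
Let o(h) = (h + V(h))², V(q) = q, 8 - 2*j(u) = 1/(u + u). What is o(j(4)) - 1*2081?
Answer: -129215/64 ≈ -2019.0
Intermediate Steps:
j(u) = 4 - 1/(4*u) (j(u) = 4 - 1/(2*(u + u)) = 4 - 1/(2*u)/2 = 4 - 1/(4*u))
o(h) = 4*h² (o(h) = (h + h)² = (2*h)² = 4*h²)
o(j(4)) - 1*2081 = 4*(4 - ¼/4)² - 1*2081 = 4*(4 - ¼*¼)² - 2081 = 4*(4 - 1/16)² - 2081 = 4*(63/16)² - 2081 = 4*(3969/256) - 2081 = 3969/64 - 2081 = -129215/64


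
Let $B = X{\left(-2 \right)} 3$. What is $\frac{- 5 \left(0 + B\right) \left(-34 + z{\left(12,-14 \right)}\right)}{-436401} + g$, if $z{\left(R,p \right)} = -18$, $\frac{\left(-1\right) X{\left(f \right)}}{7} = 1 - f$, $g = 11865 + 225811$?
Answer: $\frac{1646381912}{6927} \approx 2.3768 \cdot 10^{5}$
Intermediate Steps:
$g = 237676$
$X{\left(f \right)} = -7 + 7 f$ ($X{\left(f \right)} = - 7 \left(1 - f\right) = -7 + 7 f$)
$B = -63$ ($B = \left(-7 + 7 \left(-2\right)\right) 3 = \left(-7 - 14\right) 3 = \left(-21\right) 3 = -63$)
$\frac{- 5 \left(0 + B\right) \left(-34 + z{\left(12,-14 \right)}\right)}{-436401} + g = \frac{- 5 \left(0 - 63\right) \left(-34 - 18\right)}{-436401} + 237676 = \left(-5\right) \left(-63\right) \left(-52\right) \left(- \frac{1}{436401}\right) + 237676 = 315 \left(-52\right) \left(- \frac{1}{436401}\right) + 237676 = \left(-16380\right) \left(- \frac{1}{436401}\right) + 237676 = \frac{260}{6927} + 237676 = \frac{1646381912}{6927}$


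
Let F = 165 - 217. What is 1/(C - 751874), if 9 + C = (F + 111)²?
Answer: -1/748402 ≈ -1.3362e-6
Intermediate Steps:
F = -52
C = 3472 (C = -9 + (-52 + 111)² = -9 + 59² = -9 + 3481 = 3472)
1/(C - 751874) = 1/(3472 - 751874) = 1/(-748402) = -1/748402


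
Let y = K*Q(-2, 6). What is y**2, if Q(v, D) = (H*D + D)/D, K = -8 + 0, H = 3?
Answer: 1024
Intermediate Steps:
K = -8
Q(v, D) = 4 (Q(v, D) = (3*D + D)/D = (4*D)/D = 4)
y = -32 (y = -8*4 = -32)
y**2 = (-32)**2 = 1024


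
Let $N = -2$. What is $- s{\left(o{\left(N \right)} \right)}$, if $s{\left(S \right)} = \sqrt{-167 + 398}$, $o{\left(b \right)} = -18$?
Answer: $- \sqrt{231} \approx -15.199$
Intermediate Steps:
$s{\left(S \right)} = \sqrt{231}$
$- s{\left(o{\left(N \right)} \right)} = - \sqrt{231}$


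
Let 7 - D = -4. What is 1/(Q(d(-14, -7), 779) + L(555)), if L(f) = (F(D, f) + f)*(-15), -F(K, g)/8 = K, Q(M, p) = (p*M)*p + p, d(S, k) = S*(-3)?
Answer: 1/25481096 ≈ 3.9245e-8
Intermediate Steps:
D = 11 (D = 7 - 1*(-4) = 7 + 4 = 11)
d(S, k) = -3*S
Q(M, p) = p + M*p² (Q(M, p) = (M*p)*p + p = M*p² + p = p + M*p²)
F(K, g) = -8*K
L(f) = 1320 - 15*f (L(f) = (-8*11 + f)*(-15) = (-88 + f)*(-15) = 1320 - 15*f)
1/(Q(d(-14, -7), 779) + L(555)) = 1/(779*(1 - 3*(-14)*779) + (1320 - 15*555)) = 1/(779*(1 + 42*779) + (1320 - 8325)) = 1/(779*(1 + 32718) - 7005) = 1/(779*32719 - 7005) = 1/(25488101 - 7005) = 1/25481096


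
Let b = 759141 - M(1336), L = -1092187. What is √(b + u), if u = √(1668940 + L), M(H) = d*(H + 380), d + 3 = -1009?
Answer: √(2495733 + √576753) ≈ 1580.0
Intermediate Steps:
d = -1012 (d = -3 - 1009 = -1012)
M(H) = -384560 - 1012*H (M(H) = -1012*(H + 380) = -1012*(380 + H) = -384560 - 1012*H)
b = 2495733 (b = 759141 - (-384560 - 1012*1336) = 759141 - (-384560 - 1352032) = 759141 - 1*(-1736592) = 759141 + 1736592 = 2495733)
u = √576753 (u = √(1668940 - 1092187) = √576753 ≈ 759.44)
√(b + u) = √(2495733 + √576753)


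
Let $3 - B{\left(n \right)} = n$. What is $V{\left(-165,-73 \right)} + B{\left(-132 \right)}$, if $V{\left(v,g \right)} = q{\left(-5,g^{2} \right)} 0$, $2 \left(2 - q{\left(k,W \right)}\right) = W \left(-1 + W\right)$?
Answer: $135$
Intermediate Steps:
$q{\left(k,W \right)} = 2 - \frac{W \left(-1 + W\right)}{2}$
$B{\left(n \right)} = 3 - n$
$V{\left(v,g \right)} = 0$ ($V{\left(v,g \right)} = \left(2 + \frac{g^{2}}{2} - \frac{\left(g^{2}\right)^{2}}{2}\right) 0 = \left(2 + \frac{g^{2}}{2} - \frac{g^{4}}{2}\right) 0 = 0$)
$V{\left(-165,-73 \right)} + B{\left(-132 \right)} = 0 + \left(3 - -132\right) = 0 + \left(3 + 132\right) = 0 + 135 = 135$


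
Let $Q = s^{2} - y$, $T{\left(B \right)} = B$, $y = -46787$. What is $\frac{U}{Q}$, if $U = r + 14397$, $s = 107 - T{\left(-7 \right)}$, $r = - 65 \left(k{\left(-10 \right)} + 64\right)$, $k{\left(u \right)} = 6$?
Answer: $\frac{9847}{59783} \approx 0.16471$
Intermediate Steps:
$r = -4550$ ($r = - 65 \left(6 + 64\right) = \left(-65\right) 70 = -4550$)
$s = 114$ ($s = 107 - -7 = 107 + 7 = 114$)
$U = 9847$ ($U = -4550 + 14397 = 9847$)
$Q = 59783$ ($Q = 114^{2} - -46787 = 12996 + 46787 = 59783$)
$\frac{U}{Q} = \frac{9847}{59783}$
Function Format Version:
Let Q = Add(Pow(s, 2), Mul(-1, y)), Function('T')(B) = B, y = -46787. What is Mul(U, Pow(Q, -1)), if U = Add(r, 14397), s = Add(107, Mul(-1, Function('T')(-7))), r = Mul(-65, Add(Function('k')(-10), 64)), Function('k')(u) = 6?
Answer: Rational(9847, 59783) ≈ 0.16471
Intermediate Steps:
r = -4550 (r = Mul(-65, Add(6, 64)) = Mul(-65, 70) = -4550)
s = 114 (s = Add(107, Mul(-1, -7)) = Add(107, 7) = 114)
U = 9847 (U = Add(-4550, 14397) = 9847)
Q = 59783 (Q = Add(Pow(114, 2), Mul(-1, -46787)) = Add(12996, 46787) = 59783)
Mul(U, Pow(Q, -1)) = Mul(9847, Pow(59783, -1)) = Mul(9847, Rational(1, 59783)) = Rational(9847, 59783)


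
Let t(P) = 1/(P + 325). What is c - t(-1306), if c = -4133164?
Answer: -4054633883/981 ≈ -4.1332e+6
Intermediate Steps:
t(P) = 1/(325 + P)
c - t(-1306) = -4133164 - 1/(325 - 1306) = -4133164 - 1/(-981) = -4133164 - 1*(-1/981) = -4133164 + 1/981 = -4054633883/981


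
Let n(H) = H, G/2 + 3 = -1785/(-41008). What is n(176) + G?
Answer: 3487465/20504 ≈ 170.09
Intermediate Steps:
G = -121239/20504 (G = -6 + 2*(-1785/(-41008)) = -6 + 2*(-1785*(-1/41008)) = -6 + 2*(1785/41008) = -6 + 1785/20504 = -121239/20504 ≈ -5.9129)
n(176) + G = 176 - 121239/20504 = 3487465/20504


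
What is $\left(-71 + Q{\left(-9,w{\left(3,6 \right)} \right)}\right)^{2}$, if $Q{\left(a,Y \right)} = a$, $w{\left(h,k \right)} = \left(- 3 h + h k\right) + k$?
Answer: $6400$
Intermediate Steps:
$w{\left(h,k \right)} = k - 3 h + h k$
$\left(-71 + Q{\left(-9,w{\left(3,6 \right)} \right)}\right)^{2} = \left(-71 - 9\right)^{2} = \left(-80\right)^{2} = 6400$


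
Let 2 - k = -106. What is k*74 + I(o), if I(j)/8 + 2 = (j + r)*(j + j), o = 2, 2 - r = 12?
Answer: 7720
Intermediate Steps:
r = -10 (r = 2 - 1*12 = 2 - 12 = -10)
k = 108 (k = 2 - 1*(-106) = 2 + 106 = 108)
I(j) = -16 + 16*j*(-10 + j) (I(j) = -16 + 8*((j - 10)*(j + j)) = -16 + 8*((-10 + j)*(2*j)) = -16 + 8*(2*j*(-10 + j)) = -16 + 16*j*(-10 + j))
k*74 + I(o) = 108*74 + (-16 - 160*2 + 16*2²) = 7992 + (-16 - 320 + 16*4) = 7992 + (-16 - 320 + 64) = 7992 - 272 = 7720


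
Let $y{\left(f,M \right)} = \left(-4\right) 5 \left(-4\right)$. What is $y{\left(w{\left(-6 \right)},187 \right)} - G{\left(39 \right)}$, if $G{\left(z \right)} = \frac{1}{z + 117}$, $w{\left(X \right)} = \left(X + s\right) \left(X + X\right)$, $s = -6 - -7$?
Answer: $\frac{12479}{156} \approx 79.994$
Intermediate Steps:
$s = 1$ ($s = -6 + 7 = 1$)
$w{\left(X \right)} = 2 X \left(1 + X\right)$ ($w{\left(X \right)} = \left(X + 1\right) \left(X + X\right) = \left(1 + X\right) 2 X = 2 X \left(1 + X\right)$)
$y{\left(f,M \right)} = 80$ ($y{\left(f,M \right)} = \left(-20\right) \left(-4\right) = 80$)
$G{\left(z \right)} = \frac{1}{117 + z}$
$y{\left(w{\left(-6 \right)},187 \right)} - G{\left(39 \right)} = 80 - \frac{1}{117 + 39} = 80 - \frac{1}{156} = \frac{12479}{156}$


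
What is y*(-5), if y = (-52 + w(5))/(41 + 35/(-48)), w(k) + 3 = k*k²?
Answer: -16800/1933 ≈ -8.6911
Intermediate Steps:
w(k) = -3 + k³ (w(k) = -3 + k*k² = -3 + k³)
y = 3360/1933 (y = (-52 + (-3 + 5³))/(41 + 35/(-48)) = (-52 + (-3 + 125))/(41 + 35*(-1/48)) = (-52 + 122)/(41 - 35/48) = 70/(1933/48) = 70*(48/1933) = 3360/1933 ≈ 1.7382)
y*(-5) = (3360/1933)*(-5) = -16800/1933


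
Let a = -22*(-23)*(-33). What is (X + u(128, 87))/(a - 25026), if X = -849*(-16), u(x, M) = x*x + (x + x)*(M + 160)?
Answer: -23300/10431 ≈ -2.2337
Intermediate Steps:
a = -16698 (a = 506*(-33) = -16698)
u(x, M) = x² + 2*x*(160 + M) (u(x, M) = x² + (2*x)*(160 + M) = x² + 2*x*(160 + M))
X = 13584
(X + u(128, 87))/(a - 25026) = (13584 + 128*(320 + 128 + 2*87))/(-16698 - 25026) = (13584 + 128*(320 + 128 + 174))/(-41724) = (13584 + 128*622)*(-1/41724) = (13584 + 79616)*(-1/41724) = 93200*(-1/41724) = -23300/10431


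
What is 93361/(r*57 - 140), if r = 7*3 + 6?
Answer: 93361/1399 ≈ 66.734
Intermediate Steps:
r = 27 (r = 21 + 6 = 27)
93361/(r*57 - 140) = 93361/(27*57 - 140) = 93361/(1539 - 140) = 93361/1399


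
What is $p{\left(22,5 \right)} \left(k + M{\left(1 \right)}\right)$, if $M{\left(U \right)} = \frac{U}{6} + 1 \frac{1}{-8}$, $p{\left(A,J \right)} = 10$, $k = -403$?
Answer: $- \frac{48355}{12} \approx -4029.6$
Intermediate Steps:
$M{\left(U \right)} = - \frac{1}{8} + \frac{U}{6}$ ($M{\left(U \right)} = U \frac{1}{6} + 1 \left(- \frac{1}{8}\right) = \frac{U}{6} - \frac{1}{8} = - \frac{1}{8} + \frac{U}{6}$)
$p{\left(22,5 \right)} \left(k + M{\left(1 \right)}\right) = 10 \left(-403 + \left(- \frac{1}{8} + \frac{1}{6} \cdot 1\right)\right) = 10 \left(-403 + \left(- \frac{1}{8} + \frac{1}{6}\right)\right) = 10 \left(-403 + \frac{1}{24}\right) = 10 \left(- \frac{9671}{24}\right) = - \frac{48355}{12}$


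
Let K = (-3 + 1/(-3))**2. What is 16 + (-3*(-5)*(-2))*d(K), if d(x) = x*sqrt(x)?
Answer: -9856/9 ≈ -1095.1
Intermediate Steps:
K = 100/9 (K = (-3 - 1/3)**2 = (-10/3)**2 = 100/9 ≈ 11.111)
d(x) = x**(3/2)
16 + (-3*(-5)*(-2))*d(K) = 16 + (-3*(-5)*(-2))*(100/9)**(3/2) = 16 + (15*(-2))*(1000/27) = 16 - 30*1000/27 = 16 - 10000/9 = -9856/9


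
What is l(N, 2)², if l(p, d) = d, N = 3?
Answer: 4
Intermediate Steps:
l(N, 2)² = 2² = 4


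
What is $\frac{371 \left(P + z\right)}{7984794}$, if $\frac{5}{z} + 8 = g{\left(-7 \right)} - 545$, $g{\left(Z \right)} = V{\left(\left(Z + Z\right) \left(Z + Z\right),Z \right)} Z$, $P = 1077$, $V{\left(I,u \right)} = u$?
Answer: $\frac{28768559}{574905168} \approx 0.050041$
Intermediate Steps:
$g{\left(Z \right)} = Z^{2}$ ($g{\left(Z \right)} = Z Z = Z^{2}$)
$z = - \frac{5}{504}$ ($z = \frac{5}{-8 + \left(\left(-7\right)^{2} - 545\right)} = \frac{5}{-8 + \left(49 - 545\right)} = \frac{5}{-8 - 496} = \frac{5}{-504} = 5 \left(- \frac{1}{504}\right) = - \frac{5}{504} \approx -0.0099206$)
$\frac{371 \left(P + z\right)}{7984794} = \frac{371 \left(1077 - \frac{5}{504}\right)}{7984794} = 371 \cdot \frac{542803}{504} \cdot \frac{1}{7984794} = \frac{28768559}{72} \cdot \frac{1}{7984794} = \frac{28768559}{574905168}$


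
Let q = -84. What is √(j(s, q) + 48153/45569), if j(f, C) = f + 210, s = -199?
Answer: 2*√6259038857/45569 ≈ 3.4723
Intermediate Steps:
j(f, C) = 210 + f
√(j(s, q) + 48153/45569) = √((210 - 199) + 48153/45569) = √(11 + 48153*(1/45569)) = √(11 + 48153/45569) = √(549412/45569) = 2*√6259038857/45569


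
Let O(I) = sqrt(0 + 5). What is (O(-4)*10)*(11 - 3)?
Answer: 80*sqrt(5) ≈ 178.89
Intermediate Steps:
O(I) = sqrt(5)
(O(-4)*10)*(11 - 3) = (sqrt(5)*10)*(11 - 3) = (10*sqrt(5))*8 = 80*sqrt(5)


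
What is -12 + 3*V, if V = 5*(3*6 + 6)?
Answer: 348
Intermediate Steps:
V = 120 (V = 5*(18 + 6) = 5*24 = 120)
-12 + 3*V = -12 + 3*120 = -12 + 360 = 348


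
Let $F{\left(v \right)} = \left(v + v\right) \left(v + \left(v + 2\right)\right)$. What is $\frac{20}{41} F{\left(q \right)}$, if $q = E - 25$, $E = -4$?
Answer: $\frac{64960}{41} \approx 1584.4$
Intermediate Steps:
$q = -29$ ($q = -4 - 25 = -29$)
$F{\left(v \right)} = 2 v \left(2 + 2 v\right)$ ($F{\left(v \right)} = 2 v \left(v + \left(2 + v\right)\right) = 2 v \left(2 + 2 v\right)$)
$\frac{20}{41} F{\left(q \right)} = \frac{20}{41} \cdot 4 \left(-29\right) \left(1 - 29\right) = 20 \cdot \frac{1}{41} \cdot 4 \left(-29\right) \left(-28\right) = \frac{20}{41} \cdot 3248 = \frac{64960}{41}$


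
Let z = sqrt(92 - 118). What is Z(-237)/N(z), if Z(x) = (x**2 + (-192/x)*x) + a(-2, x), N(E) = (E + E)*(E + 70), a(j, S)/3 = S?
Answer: -27633*sqrt(26)/(-1820*I + 26*sqrt(26)) ≈ -5.6096 - 77.01*I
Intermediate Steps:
z = I*sqrt(26) (z = sqrt(-26) = I*sqrt(26) ≈ 5.099*I)
a(j, S) = 3*S
N(E) = 2*E*(70 + E) (N(E) = (2*E)*(70 + E) = 2*E*(70 + E))
Z(x) = -192 + x**2 + 3*x (Z(x) = (x**2 + (-192/x)*x) + 3*x = (x**2 - 192) + 3*x = (-192 + x**2) + 3*x = -192 + x**2 + 3*x)
Z(-237)/N(z) = (-192 + (-237)**2 + 3*(-237))/((2*(I*sqrt(26))*(70 + I*sqrt(26)))) = (-192 + 56169 - 711)/((2*I*sqrt(26)*(70 + I*sqrt(26)))) = 55266*(-I*sqrt(26)/(52*(70 + I*sqrt(26)))) = -27633*I*sqrt(26)/(26*(70 + I*sqrt(26)))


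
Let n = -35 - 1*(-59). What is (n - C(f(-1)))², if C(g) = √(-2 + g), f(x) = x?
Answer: (24 - I*√3)² ≈ 573.0 - 83.138*I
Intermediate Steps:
n = 24 (n = -35 + 59 = 24)
(n - C(f(-1)))² = (24 - √(-2 - 1))² = (24 - √(-3))² = (24 - I*√3)²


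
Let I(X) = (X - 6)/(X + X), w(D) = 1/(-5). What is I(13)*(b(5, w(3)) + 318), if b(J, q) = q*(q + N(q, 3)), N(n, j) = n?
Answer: 27832/325 ≈ 85.637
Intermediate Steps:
w(D) = -⅕
I(X) = (-6 + X)/(2*X) (I(X) = (-6 + X)/((2*X)) = (-6 + X)*(1/(2*X)) = (-6 + X)/(2*X))
b(J, q) = 2*q² (b(J, q) = q*(q + q) = q*(2*q) = 2*q²)
I(13)*(b(5, w(3)) + 318) = ((½)*(-6 + 13)/13)*(2*(-⅕)² + 318) = ((½)*(1/13)*7)*(2*(1/25) + 318) = 7*(2/25 + 318)/26 = (7/26)*(7952/25) = 27832/325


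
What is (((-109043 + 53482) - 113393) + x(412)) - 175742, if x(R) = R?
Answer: -344284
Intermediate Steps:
(((-109043 + 53482) - 113393) + x(412)) - 175742 = (((-109043 + 53482) - 113393) + 412) - 175742 = ((-55561 - 113393) + 412) - 175742 = (-168954 + 412) - 175742 = -168542 - 175742 = -344284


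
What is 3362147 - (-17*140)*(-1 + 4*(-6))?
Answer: 3302647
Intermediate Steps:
3362147 - (-17*140)*(-1 + 4*(-6)) = 3362147 - (-2380)*(-1 - 24) = 3362147 - (-2380)*(-25) = 3362147 - 1*59500 = 3362147 - 59500 = 3302647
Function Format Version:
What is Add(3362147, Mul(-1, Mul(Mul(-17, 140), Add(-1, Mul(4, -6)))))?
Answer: 3302647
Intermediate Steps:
Add(3362147, Mul(-1, Mul(Mul(-17, 140), Add(-1, Mul(4, -6))))) = Add(3362147, Mul(-1, Mul(-2380, Add(-1, -24)))) = Add(3362147, Mul(-1, Mul(-2380, -25))) = Add(3362147, Mul(-1, 59500)) = Add(3362147, -59500) = 3302647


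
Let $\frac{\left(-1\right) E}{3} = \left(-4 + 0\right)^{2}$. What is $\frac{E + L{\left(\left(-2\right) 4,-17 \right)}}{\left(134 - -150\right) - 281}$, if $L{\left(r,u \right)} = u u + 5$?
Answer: $82$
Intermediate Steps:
$L{\left(r,u \right)} = 5 + u^{2}$ ($L{\left(r,u \right)} = u^{2} + 5 = 5 + u^{2}$)
$E = -48$ ($E = - 3 \left(-4 + 0\right)^{2} = - 3 \left(-4\right)^{2} = \left(-3\right) 16 = -48$)
$\frac{E + L{\left(\left(-2\right) 4,-17 \right)}}{\left(134 - -150\right) - 281} = \frac{-48 + \left(5 + \left(-17\right)^{2}\right)}{\left(134 - -150\right) - 281} = \frac{-48 + \left(5 + 289\right)}{\left(134 + 150\right) - 281} = \frac{-48 + 294}{284 - 281} = \frac{246}{3} = 246 \cdot \frac{1}{3} = 82$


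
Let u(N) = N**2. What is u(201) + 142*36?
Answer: 45513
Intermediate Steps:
u(201) + 142*36 = 201**2 + 142*36 = 40401 + 5112 = 45513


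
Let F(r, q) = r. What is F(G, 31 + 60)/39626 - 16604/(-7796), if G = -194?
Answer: 82054710/38615537 ≈ 2.1249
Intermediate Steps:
F(G, 31 + 60)/39626 - 16604/(-7796) = -194/39626 - 16604/(-7796) = -194*1/39626 - 16604*(-1/7796) = -97/19813 + 4151/1949 = 82054710/38615537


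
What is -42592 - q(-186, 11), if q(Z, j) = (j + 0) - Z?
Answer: -42789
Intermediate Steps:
q(Z, j) = j - Z
-42592 - q(-186, 11) = -42592 - (11 - 1*(-186)) = -42592 - (11 + 186) = -42592 - 1*197 = -42592 - 197 = -42789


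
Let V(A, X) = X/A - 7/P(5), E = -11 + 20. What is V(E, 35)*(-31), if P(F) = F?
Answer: -3472/45 ≈ -77.156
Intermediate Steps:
E = 9
V(A, X) = -7/5 + X/A (V(A, X) = X/A - 7/5 = -7/5 + X/A)
V(E, 35)*(-31) = (-7/5 + 35/9)*(-31) = (112/45)*(-31) = -3472/45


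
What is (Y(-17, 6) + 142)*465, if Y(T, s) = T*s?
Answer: 18600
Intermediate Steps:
(Y(-17, 6) + 142)*465 = (-17*6 + 142)*465 = (-102 + 142)*465 = 40*465 = 18600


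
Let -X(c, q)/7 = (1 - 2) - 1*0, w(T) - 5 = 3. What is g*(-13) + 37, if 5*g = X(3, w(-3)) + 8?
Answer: -2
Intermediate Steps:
w(T) = 8 (w(T) = 5 + 3 = 8)
X(c, q) = 7 (X(c, q) = -7*((1 - 2) - 1*0) = -7*(-1 + 0) = -7*(-1) = 7)
g = 3 (g = (7 + 8)/5 = (⅕)*15 = 3)
g*(-13) + 37 = 3*(-13) + 37 = -39 + 37 = -2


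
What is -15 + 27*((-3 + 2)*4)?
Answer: -123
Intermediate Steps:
-15 + 27*((-3 + 2)*4) = -15 + 27*(-1*4) = -15 + 27*(-4) = -15 - 108 = -123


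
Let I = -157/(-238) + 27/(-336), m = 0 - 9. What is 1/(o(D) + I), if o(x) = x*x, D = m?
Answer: 1904/155327 ≈ 0.012258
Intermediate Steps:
m = -9
D = -9
o(x) = x²
I = 1103/1904 (I = -157*(-1/238) + 27*(-1/336) = 157/238 - 9/112 = 1103/1904 ≈ 0.57931)
1/(o(D) + I) = 1/((-9)² + 1103/1904) = 1/(81 + 1103/1904) = 1/(155327/1904) = 1904/155327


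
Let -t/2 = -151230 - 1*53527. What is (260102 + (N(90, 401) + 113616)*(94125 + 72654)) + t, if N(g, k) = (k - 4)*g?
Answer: 24908446150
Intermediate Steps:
N(g, k) = g*(-4 + k) (N(g, k) = (-4 + k)*g = g*(-4 + k))
t = 409514 (t = -2*(-151230 - 1*53527) = -2*(-151230 - 53527) = -2*(-204757) = 409514)
(260102 + (N(90, 401) + 113616)*(94125 + 72654)) + t = (260102 + (90*(-4 + 401) + 113616)*(94125 + 72654)) + 409514 = (260102 + (90*397 + 113616)*166779) + 409514 = (260102 + (35730 + 113616)*166779) + 409514 = (260102 + 149346*166779) + 409514 = (260102 + 24907776534) + 409514 = 24908036636 + 409514 = 24908446150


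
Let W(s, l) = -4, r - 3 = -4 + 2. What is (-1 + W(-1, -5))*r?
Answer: -5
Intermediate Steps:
r = 1 (r = 3 + (-4 + 2) = 3 - 2 = 1)
(-1 + W(-1, -5))*r = (-1 - 4)*1 = -5*1 = -5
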